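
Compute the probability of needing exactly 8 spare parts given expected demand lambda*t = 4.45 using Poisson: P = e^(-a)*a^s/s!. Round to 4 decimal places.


a = 4.45, s = 8
e^(-a) = e^(-4.45) = 0.0117
a^s = 4.45^8 = 153773.0002
s! = 40320
P = 0.0117 * 153773.0002 / 40320
P = 0.0445

0.0445


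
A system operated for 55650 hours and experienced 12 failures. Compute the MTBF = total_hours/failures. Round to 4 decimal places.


total_hours = 55650
failures = 12
MTBF = 55650 / 12
MTBF = 4637.5

4637.5


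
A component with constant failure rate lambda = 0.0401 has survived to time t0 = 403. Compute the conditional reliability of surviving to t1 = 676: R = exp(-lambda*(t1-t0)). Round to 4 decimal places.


lambda = 0.0401
t0 = 403, t1 = 676
t1 - t0 = 273
lambda * (t1-t0) = 0.0401 * 273 = 10.9473
R = exp(-10.9473)
R = 0.0

0.0


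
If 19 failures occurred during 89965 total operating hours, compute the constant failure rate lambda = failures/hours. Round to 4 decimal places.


failures = 19
total_hours = 89965
lambda = 19 / 89965
lambda = 0.0002

0.0002


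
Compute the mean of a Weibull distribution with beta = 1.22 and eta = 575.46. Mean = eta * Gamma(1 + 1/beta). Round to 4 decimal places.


beta = 1.22, eta = 575.46
1/beta = 0.8197
1 + 1/beta = 1.8197
Gamma(1.8197) = 0.9368
Mean = 575.46 * 0.9368
Mean = 539.0639

539.0639


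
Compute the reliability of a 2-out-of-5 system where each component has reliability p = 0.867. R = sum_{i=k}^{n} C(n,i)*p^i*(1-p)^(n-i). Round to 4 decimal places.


k = 2, n = 5, p = 0.867
i=2: C(5,2)=10 * 0.867^2 * 0.133^3 = 0.0177
i=3: C(5,3)=10 * 0.867^3 * 0.133^2 = 0.1153
i=4: C(5,4)=5 * 0.867^4 * 0.133^1 = 0.3757
i=5: C(5,5)=1 * 0.867^5 * 0.133^0 = 0.4899
R = sum of terms = 0.9986

0.9986


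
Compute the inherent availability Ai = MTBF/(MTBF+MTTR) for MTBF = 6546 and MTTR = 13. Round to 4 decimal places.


MTBF = 6546
MTTR = 13
MTBF + MTTR = 6559
Ai = 6546 / 6559
Ai = 0.998

0.998


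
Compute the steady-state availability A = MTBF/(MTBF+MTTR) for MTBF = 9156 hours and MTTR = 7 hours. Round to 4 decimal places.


MTBF = 9156
MTTR = 7
MTBF + MTTR = 9163
A = 9156 / 9163
A = 0.9992

0.9992


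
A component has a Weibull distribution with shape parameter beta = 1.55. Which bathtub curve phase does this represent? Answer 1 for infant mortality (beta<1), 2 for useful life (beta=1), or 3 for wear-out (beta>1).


beta = 1.55
Compare beta to 1:
beta < 1 => infant mortality (phase 1)
beta = 1 => useful life (phase 2)
beta > 1 => wear-out (phase 3)
Since beta = 1.55, this is wear-out (increasing failure rate)
Phase = 3

3


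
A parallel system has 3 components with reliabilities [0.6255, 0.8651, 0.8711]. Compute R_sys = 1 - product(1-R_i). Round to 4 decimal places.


Components: [0.6255, 0.8651, 0.8711]
(1 - 0.6255) = 0.3745, running product = 0.3745
(1 - 0.8651) = 0.1349, running product = 0.0505
(1 - 0.8711) = 0.1289, running product = 0.0065
Product of (1-R_i) = 0.0065
R_sys = 1 - 0.0065 = 0.9935

0.9935


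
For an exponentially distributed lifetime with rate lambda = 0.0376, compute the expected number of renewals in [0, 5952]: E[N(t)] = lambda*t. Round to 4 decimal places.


lambda = 0.0376
t = 5952
E[N(t)] = lambda * t
E[N(t)] = 0.0376 * 5952
E[N(t)] = 223.7952

223.7952


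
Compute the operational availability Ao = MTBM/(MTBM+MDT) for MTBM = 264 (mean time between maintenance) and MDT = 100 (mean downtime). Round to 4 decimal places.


MTBM = 264
MDT = 100
MTBM + MDT = 364
Ao = 264 / 364
Ao = 0.7253

0.7253


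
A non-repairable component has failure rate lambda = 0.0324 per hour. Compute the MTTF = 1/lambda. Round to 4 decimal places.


lambda = 0.0324
MTTF = 1 / 0.0324
MTTF = 30.8642

30.8642


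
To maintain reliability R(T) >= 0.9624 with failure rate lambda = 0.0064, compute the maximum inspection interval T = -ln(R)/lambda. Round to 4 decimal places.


R_target = 0.9624
lambda = 0.0064
-ln(0.9624) = 0.0383
T = 0.0383 / 0.0064
T = 5.9883

5.9883


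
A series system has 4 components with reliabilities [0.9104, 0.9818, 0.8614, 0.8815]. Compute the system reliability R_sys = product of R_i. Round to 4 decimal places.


Components: [0.9104, 0.9818, 0.8614, 0.8815]
After component 1 (R=0.9104): product = 0.9104
After component 2 (R=0.9818): product = 0.8938
After component 3 (R=0.8614): product = 0.7699
After component 4 (R=0.8815): product = 0.6787
R_sys = 0.6787

0.6787


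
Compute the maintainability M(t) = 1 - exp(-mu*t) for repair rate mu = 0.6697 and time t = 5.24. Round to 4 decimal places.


mu = 0.6697, t = 5.24
mu * t = 0.6697 * 5.24 = 3.5092
exp(-3.5092) = 0.0299
M(t) = 1 - 0.0299
M(t) = 0.9701

0.9701


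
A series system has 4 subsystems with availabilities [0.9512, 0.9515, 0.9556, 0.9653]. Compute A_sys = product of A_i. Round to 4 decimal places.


Subsystems: [0.9512, 0.9515, 0.9556, 0.9653]
After subsystem 1 (A=0.9512): product = 0.9512
After subsystem 2 (A=0.9515): product = 0.9051
After subsystem 3 (A=0.9556): product = 0.8649
After subsystem 4 (A=0.9653): product = 0.8349
A_sys = 0.8349

0.8349


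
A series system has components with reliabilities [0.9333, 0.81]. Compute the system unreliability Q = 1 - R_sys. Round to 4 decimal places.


Components: [0.9333, 0.81]
After component 1: product = 0.9333
After component 2: product = 0.756
R_sys = 0.756
Q = 1 - 0.756 = 0.244

0.244


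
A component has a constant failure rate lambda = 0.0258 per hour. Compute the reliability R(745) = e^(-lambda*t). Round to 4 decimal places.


lambda = 0.0258
t = 745
lambda * t = 19.221
R(t) = e^(-19.221)
R(t) = 0.0

0.0


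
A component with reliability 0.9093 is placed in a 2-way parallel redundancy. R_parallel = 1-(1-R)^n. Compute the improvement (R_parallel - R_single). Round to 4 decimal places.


R_single = 0.9093, n = 2
1 - R_single = 0.0907
(1 - R_single)^n = 0.0907^2 = 0.0082
R_parallel = 1 - 0.0082 = 0.9918
Improvement = 0.9918 - 0.9093
Improvement = 0.0825

0.0825


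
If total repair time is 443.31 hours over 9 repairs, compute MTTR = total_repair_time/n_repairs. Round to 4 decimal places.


total_repair_time = 443.31
n_repairs = 9
MTTR = 443.31 / 9
MTTR = 49.2567

49.2567


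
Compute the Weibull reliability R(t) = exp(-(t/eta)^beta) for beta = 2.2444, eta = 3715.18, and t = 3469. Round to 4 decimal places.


beta = 2.2444, eta = 3715.18, t = 3469
t/eta = 3469 / 3715.18 = 0.9337
(t/eta)^beta = 0.9337^2.2444 = 0.8574
R(t) = exp(-0.8574)
R(t) = 0.4243

0.4243


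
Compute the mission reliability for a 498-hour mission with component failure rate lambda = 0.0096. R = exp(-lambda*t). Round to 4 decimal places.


lambda = 0.0096
mission_time = 498
lambda * t = 0.0096 * 498 = 4.7808
R = exp(-4.7808)
R = 0.0084

0.0084


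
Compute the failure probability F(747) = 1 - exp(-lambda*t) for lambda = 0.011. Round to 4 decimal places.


lambda = 0.011, t = 747
lambda * t = 8.217
exp(-8.217) = 0.0003
F(t) = 1 - 0.0003
F(t) = 0.9997

0.9997


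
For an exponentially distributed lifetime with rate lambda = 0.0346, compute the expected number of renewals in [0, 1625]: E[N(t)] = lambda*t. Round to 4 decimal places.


lambda = 0.0346
t = 1625
E[N(t)] = lambda * t
E[N(t)] = 0.0346 * 1625
E[N(t)] = 56.225

56.225


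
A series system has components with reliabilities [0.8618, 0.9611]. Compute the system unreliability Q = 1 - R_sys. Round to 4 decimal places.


Components: [0.8618, 0.9611]
After component 1: product = 0.8618
After component 2: product = 0.8283
R_sys = 0.8283
Q = 1 - 0.8283 = 0.1717

0.1717


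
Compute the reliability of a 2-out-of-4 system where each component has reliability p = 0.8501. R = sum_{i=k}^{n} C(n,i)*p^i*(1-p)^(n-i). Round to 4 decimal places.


k = 2, n = 4, p = 0.8501
i=2: C(4,2)=6 * 0.8501^2 * 0.1499^2 = 0.0974
i=3: C(4,3)=4 * 0.8501^3 * 0.1499^1 = 0.3684
i=4: C(4,4)=1 * 0.8501^4 * 0.1499^0 = 0.5223
R = sum of terms = 0.988

0.988


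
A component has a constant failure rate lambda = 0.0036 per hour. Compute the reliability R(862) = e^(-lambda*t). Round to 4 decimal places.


lambda = 0.0036
t = 862
lambda * t = 3.1032
R(t) = e^(-3.1032)
R(t) = 0.0449

0.0449


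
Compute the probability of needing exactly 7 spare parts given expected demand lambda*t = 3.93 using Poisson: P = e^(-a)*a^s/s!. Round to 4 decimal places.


a = 3.93, s = 7
e^(-a) = e^(-3.93) = 0.0196
a^s = 3.93^7 = 14479.3095
s! = 5040
P = 0.0196 * 14479.3095 / 5040
P = 0.0564

0.0564


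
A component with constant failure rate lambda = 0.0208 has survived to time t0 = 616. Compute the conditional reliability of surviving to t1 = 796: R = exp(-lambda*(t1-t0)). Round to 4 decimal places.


lambda = 0.0208
t0 = 616, t1 = 796
t1 - t0 = 180
lambda * (t1-t0) = 0.0208 * 180 = 3.744
R = exp(-3.744)
R = 0.0237

0.0237


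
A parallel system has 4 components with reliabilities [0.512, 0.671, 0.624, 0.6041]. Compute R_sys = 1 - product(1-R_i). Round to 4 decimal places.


Components: [0.512, 0.671, 0.624, 0.6041]
(1 - 0.512) = 0.488, running product = 0.488
(1 - 0.671) = 0.329, running product = 0.1606
(1 - 0.624) = 0.376, running product = 0.0604
(1 - 0.6041) = 0.3959, running product = 0.0239
Product of (1-R_i) = 0.0239
R_sys = 1 - 0.0239 = 0.9761

0.9761


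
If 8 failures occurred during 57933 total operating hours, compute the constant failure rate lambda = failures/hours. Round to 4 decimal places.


failures = 8
total_hours = 57933
lambda = 8 / 57933
lambda = 0.0001

0.0001


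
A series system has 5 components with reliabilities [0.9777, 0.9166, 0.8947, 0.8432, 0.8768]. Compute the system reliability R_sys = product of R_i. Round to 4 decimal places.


Components: [0.9777, 0.9166, 0.8947, 0.8432, 0.8768]
After component 1 (R=0.9777): product = 0.9777
After component 2 (R=0.9166): product = 0.8962
After component 3 (R=0.8947): product = 0.8018
After component 4 (R=0.8432): product = 0.6761
After component 5 (R=0.8768): product = 0.5928
R_sys = 0.5928

0.5928


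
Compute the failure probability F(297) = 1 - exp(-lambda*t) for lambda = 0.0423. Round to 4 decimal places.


lambda = 0.0423, t = 297
lambda * t = 12.5631
exp(-12.5631) = 0.0
F(t) = 1 - 0.0
F(t) = 1.0

1.0


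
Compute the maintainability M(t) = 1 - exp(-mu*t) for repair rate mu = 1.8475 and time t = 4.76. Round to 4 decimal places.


mu = 1.8475, t = 4.76
mu * t = 1.8475 * 4.76 = 8.7941
exp(-8.7941) = 0.0002
M(t) = 1 - 0.0002
M(t) = 0.9998

0.9998


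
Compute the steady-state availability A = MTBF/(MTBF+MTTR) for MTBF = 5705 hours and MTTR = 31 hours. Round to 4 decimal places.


MTBF = 5705
MTTR = 31
MTBF + MTTR = 5736
A = 5705 / 5736
A = 0.9946

0.9946


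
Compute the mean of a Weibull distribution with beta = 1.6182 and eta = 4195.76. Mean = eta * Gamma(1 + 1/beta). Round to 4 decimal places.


beta = 1.6182, eta = 4195.76
1/beta = 0.618
1 + 1/beta = 1.618
Gamma(1.618) = 0.8957
Mean = 4195.76 * 0.8957
Mean = 3757.9959

3757.9959


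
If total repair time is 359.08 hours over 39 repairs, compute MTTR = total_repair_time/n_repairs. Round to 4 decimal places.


total_repair_time = 359.08
n_repairs = 39
MTTR = 359.08 / 39
MTTR = 9.2072

9.2072


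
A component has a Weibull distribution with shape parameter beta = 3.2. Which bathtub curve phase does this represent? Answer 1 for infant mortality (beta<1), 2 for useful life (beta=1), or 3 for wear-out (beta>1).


beta = 3.2
Compare beta to 1:
beta < 1 => infant mortality (phase 1)
beta = 1 => useful life (phase 2)
beta > 1 => wear-out (phase 3)
Since beta = 3.2, this is wear-out (increasing failure rate)
Phase = 3

3


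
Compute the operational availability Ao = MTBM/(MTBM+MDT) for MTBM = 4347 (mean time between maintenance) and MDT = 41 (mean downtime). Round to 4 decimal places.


MTBM = 4347
MDT = 41
MTBM + MDT = 4388
Ao = 4347 / 4388
Ao = 0.9907

0.9907


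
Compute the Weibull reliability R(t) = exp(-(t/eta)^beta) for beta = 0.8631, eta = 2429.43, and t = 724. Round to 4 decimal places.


beta = 0.8631, eta = 2429.43, t = 724
t/eta = 724 / 2429.43 = 0.298
(t/eta)^beta = 0.298^0.8631 = 0.3517
R(t) = exp(-0.3517)
R(t) = 0.7035

0.7035


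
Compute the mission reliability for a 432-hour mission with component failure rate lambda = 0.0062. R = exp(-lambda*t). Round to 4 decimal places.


lambda = 0.0062
mission_time = 432
lambda * t = 0.0062 * 432 = 2.6784
R = exp(-2.6784)
R = 0.0687

0.0687


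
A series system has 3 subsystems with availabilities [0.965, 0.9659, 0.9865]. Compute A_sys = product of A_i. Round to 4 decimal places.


Subsystems: [0.965, 0.9659, 0.9865]
After subsystem 1 (A=0.965): product = 0.965
After subsystem 2 (A=0.9659): product = 0.9321
After subsystem 3 (A=0.9865): product = 0.9195
A_sys = 0.9195

0.9195


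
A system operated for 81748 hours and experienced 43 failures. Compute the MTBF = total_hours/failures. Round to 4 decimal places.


total_hours = 81748
failures = 43
MTBF = 81748 / 43
MTBF = 1901.1163

1901.1163


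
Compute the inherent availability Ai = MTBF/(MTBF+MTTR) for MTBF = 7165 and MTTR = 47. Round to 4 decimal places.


MTBF = 7165
MTTR = 47
MTBF + MTTR = 7212
Ai = 7165 / 7212
Ai = 0.9935

0.9935


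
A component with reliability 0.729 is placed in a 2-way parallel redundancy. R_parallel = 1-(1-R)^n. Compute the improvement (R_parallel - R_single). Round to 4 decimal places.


R_single = 0.729, n = 2
1 - R_single = 0.271
(1 - R_single)^n = 0.271^2 = 0.0734
R_parallel = 1 - 0.0734 = 0.9266
Improvement = 0.9266 - 0.729
Improvement = 0.1976

0.1976


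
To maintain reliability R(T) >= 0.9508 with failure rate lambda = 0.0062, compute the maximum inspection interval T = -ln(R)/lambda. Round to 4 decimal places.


R_target = 0.9508
lambda = 0.0062
-ln(0.9508) = 0.0505
T = 0.0505 / 0.0062
T = 8.1373

8.1373


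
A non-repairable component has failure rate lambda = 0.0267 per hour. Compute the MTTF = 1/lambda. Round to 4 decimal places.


lambda = 0.0267
MTTF = 1 / 0.0267
MTTF = 37.4532

37.4532


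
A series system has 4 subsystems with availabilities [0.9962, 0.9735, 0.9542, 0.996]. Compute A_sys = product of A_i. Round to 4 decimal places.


Subsystems: [0.9962, 0.9735, 0.9542, 0.996]
After subsystem 1 (A=0.9962): product = 0.9962
After subsystem 2 (A=0.9735): product = 0.9698
After subsystem 3 (A=0.9542): product = 0.9254
After subsystem 4 (A=0.996): product = 0.9217
A_sys = 0.9217

0.9217


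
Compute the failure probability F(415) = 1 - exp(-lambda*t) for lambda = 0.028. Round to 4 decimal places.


lambda = 0.028, t = 415
lambda * t = 11.62
exp(-11.62) = 0.0
F(t) = 1 - 0.0
F(t) = 1.0

1.0


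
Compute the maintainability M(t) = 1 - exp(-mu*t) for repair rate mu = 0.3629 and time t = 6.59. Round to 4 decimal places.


mu = 0.3629, t = 6.59
mu * t = 0.3629 * 6.59 = 2.3915
exp(-2.3915) = 0.0915
M(t) = 1 - 0.0915
M(t) = 0.9085

0.9085


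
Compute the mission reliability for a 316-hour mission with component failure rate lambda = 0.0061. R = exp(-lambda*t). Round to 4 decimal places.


lambda = 0.0061
mission_time = 316
lambda * t = 0.0061 * 316 = 1.9276
R = exp(-1.9276)
R = 0.1455

0.1455


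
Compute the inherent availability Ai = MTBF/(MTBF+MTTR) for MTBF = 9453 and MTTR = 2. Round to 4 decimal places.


MTBF = 9453
MTTR = 2
MTBF + MTTR = 9455
Ai = 9453 / 9455
Ai = 0.9998

0.9998


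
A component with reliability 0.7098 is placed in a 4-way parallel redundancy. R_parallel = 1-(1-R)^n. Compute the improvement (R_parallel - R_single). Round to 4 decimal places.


R_single = 0.7098, n = 4
1 - R_single = 0.2902
(1 - R_single)^n = 0.2902^4 = 0.0071
R_parallel = 1 - 0.0071 = 0.9929
Improvement = 0.9929 - 0.7098
Improvement = 0.2831

0.2831


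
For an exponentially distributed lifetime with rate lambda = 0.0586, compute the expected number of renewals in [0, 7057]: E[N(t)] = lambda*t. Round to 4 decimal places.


lambda = 0.0586
t = 7057
E[N(t)] = lambda * t
E[N(t)] = 0.0586 * 7057
E[N(t)] = 413.5402

413.5402


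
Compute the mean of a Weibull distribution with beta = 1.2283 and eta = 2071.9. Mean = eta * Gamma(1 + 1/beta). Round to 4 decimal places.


beta = 1.2283, eta = 2071.9
1/beta = 0.8141
1 + 1/beta = 1.8141
Gamma(1.8141) = 0.9352
Mean = 2071.9 * 0.9352
Mean = 1937.6646

1937.6646


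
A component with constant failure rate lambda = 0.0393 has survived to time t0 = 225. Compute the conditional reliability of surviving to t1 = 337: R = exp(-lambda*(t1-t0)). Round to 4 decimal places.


lambda = 0.0393
t0 = 225, t1 = 337
t1 - t0 = 112
lambda * (t1-t0) = 0.0393 * 112 = 4.4016
R = exp(-4.4016)
R = 0.0123

0.0123


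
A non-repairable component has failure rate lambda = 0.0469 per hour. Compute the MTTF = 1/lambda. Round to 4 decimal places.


lambda = 0.0469
MTTF = 1 / 0.0469
MTTF = 21.322

21.322


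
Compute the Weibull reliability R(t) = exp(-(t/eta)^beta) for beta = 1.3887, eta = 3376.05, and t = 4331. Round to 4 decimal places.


beta = 1.3887, eta = 3376.05, t = 4331
t/eta = 4331 / 3376.05 = 1.2829
(t/eta)^beta = 1.2829^1.3887 = 1.4133
R(t) = exp(-1.4133)
R(t) = 0.2433

0.2433


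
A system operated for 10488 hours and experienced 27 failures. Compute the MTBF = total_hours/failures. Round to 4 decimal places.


total_hours = 10488
failures = 27
MTBF = 10488 / 27
MTBF = 388.4444

388.4444


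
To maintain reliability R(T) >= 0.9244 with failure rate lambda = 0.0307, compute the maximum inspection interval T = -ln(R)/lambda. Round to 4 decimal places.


R_target = 0.9244
lambda = 0.0307
-ln(0.9244) = 0.0786
T = 0.0786 / 0.0307
T = 2.5606

2.5606


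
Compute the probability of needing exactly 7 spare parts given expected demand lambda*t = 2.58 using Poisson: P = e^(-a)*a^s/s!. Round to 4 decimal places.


a = 2.58, s = 7
e^(-a) = e^(-2.58) = 0.0758
a^s = 2.58^7 = 760.9181
s! = 5040
P = 0.0758 * 760.9181 / 5040
P = 0.0114

0.0114


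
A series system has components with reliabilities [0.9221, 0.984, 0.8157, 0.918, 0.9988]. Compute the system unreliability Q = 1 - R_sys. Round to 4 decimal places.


Components: [0.9221, 0.984, 0.8157, 0.918, 0.9988]
After component 1: product = 0.9221
After component 2: product = 0.9073
After component 3: product = 0.7401
After component 4: product = 0.6794
After component 5: product = 0.6786
R_sys = 0.6786
Q = 1 - 0.6786 = 0.3214

0.3214


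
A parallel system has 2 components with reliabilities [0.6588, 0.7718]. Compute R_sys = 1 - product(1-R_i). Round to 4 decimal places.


Components: [0.6588, 0.7718]
(1 - 0.6588) = 0.3412, running product = 0.3412
(1 - 0.7718) = 0.2282, running product = 0.0779
Product of (1-R_i) = 0.0779
R_sys = 1 - 0.0779 = 0.9221

0.9221


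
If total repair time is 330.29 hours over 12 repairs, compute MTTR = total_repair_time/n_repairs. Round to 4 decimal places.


total_repair_time = 330.29
n_repairs = 12
MTTR = 330.29 / 12
MTTR = 27.5242

27.5242


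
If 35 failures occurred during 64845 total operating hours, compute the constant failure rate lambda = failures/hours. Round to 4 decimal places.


failures = 35
total_hours = 64845
lambda = 35 / 64845
lambda = 0.0005

0.0005


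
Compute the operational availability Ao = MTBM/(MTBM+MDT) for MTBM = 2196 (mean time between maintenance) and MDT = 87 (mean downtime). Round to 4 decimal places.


MTBM = 2196
MDT = 87
MTBM + MDT = 2283
Ao = 2196 / 2283
Ao = 0.9619

0.9619


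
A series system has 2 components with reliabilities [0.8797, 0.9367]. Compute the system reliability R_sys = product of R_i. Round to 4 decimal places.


Components: [0.8797, 0.9367]
After component 1 (R=0.8797): product = 0.8797
After component 2 (R=0.9367): product = 0.824
R_sys = 0.824

0.824


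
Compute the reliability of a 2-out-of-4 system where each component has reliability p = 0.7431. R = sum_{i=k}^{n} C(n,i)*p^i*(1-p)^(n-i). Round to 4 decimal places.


k = 2, n = 4, p = 0.7431
i=2: C(4,2)=6 * 0.7431^2 * 0.2569^2 = 0.2187
i=3: C(4,3)=4 * 0.7431^3 * 0.2569^1 = 0.4217
i=4: C(4,4)=1 * 0.7431^4 * 0.2569^0 = 0.3049
R = sum of terms = 0.9452

0.9452


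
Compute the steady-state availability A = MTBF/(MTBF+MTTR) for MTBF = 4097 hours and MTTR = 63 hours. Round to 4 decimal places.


MTBF = 4097
MTTR = 63
MTBF + MTTR = 4160
A = 4097 / 4160
A = 0.9849

0.9849


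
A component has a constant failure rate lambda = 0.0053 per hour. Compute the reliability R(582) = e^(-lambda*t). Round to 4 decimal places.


lambda = 0.0053
t = 582
lambda * t = 3.0846
R(t) = e^(-3.0846)
R(t) = 0.0457

0.0457


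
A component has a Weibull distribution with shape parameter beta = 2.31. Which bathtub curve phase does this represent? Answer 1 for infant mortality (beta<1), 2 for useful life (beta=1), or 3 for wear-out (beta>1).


beta = 2.31
Compare beta to 1:
beta < 1 => infant mortality (phase 1)
beta = 1 => useful life (phase 2)
beta > 1 => wear-out (phase 3)
Since beta = 2.31, this is wear-out (increasing failure rate)
Phase = 3

3


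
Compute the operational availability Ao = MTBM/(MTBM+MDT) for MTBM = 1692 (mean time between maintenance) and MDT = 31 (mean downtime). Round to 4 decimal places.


MTBM = 1692
MDT = 31
MTBM + MDT = 1723
Ao = 1692 / 1723
Ao = 0.982

0.982


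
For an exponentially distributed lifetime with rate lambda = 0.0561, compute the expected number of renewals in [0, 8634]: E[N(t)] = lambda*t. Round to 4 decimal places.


lambda = 0.0561
t = 8634
E[N(t)] = lambda * t
E[N(t)] = 0.0561 * 8634
E[N(t)] = 484.3674

484.3674


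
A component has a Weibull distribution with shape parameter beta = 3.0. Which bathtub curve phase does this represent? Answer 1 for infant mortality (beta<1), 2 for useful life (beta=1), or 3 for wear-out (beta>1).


beta = 3.0
Compare beta to 1:
beta < 1 => infant mortality (phase 1)
beta = 1 => useful life (phase 2)
beta > 1 => wear-out (phase 3)
Since beta = 3.0, this is wear-out (increasing failure rate)
Phase = 3

3


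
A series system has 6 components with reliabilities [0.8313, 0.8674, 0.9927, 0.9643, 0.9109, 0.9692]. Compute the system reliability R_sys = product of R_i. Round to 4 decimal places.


Components: [0.8313, 0.8674, 0.9927, 0.9643, 0.9109, 0.9692]
After component 1 (R=0.8313): product = 0.8313
After component 2 (R=0.8674): product = 0.7211
After component 3 (R=0.9927): product = 0.7158
After component 4 (R=0.9643): product = 0.6903
After component 5 (R=0.9109): product = 0.6288
After component 6 (R=0.9692): product = 0.6094
R_sys = 0.6094

0.6094


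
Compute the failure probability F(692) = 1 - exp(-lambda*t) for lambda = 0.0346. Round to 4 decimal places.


lambda = 0.0346, t = 692
lambda * t = 23.9432
exp(-23.9432) = 0.0
F(t) = 1 - 0.0
F(t) = 1.0

1.0


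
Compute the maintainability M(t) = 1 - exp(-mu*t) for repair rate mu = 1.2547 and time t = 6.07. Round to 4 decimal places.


mu = 1.2547, t = 6.07
mu * t = 1.2547 * 6.07 = 7.616
exp(-7.616) = 0.0005
M(t) = 1 - 0.0005
M(t) = 0.9995

0.9995


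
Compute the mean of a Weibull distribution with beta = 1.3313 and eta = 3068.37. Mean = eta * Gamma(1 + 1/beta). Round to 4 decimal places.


beta = 1.3313, eta = 3068.37
1/beta = 0.7511
1 + 1/beta = 1.7511
Gamma(1.7511) = 0.9193
Mean = 3068.37 * 0.9193
Mean = 2820.8248

2820.8248


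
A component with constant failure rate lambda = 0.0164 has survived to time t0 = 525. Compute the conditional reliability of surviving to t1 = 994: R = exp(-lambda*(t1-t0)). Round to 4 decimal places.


lambda = 0.0164
t0 = 525, t1 = 994
t1 - t0 = 469
lambda * (t1-t0) = 0.0164 * 469 = 7.6916
R = exp(-7.6916)
R = 0.0005

0.0005


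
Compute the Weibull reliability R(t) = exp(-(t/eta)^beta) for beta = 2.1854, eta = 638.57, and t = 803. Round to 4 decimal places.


beta = 2.1854, eta = 638.57, t = 803
t/eta = 803 / 638.57 = 1.2575
(t/eta)^beta = 1.2575^2.1854 = 1.6499
R(t) = exp(-1.6499)
R(t) = 0.1921

0.1921


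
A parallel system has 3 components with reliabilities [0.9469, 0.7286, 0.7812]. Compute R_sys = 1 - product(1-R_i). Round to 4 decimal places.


Components: [0.9469, 0.7286, 0.7812]
(1 - 0.9469) = 0.0531, running product = 0.0531
(1 - 0.7286) = 0.2714, running product = 0.0144
(1 - 0.7812) = 0.2188, running product = 0.0032
Product of (1-R_i) = 0.0032
R_sys = 1 - 0.0032 = 0.9968

0.9968


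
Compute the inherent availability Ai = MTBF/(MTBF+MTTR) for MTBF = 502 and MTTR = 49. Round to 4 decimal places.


MTBF = 502
MTTR = 49
MTBF + MTTR = 551
Ai = 502 / 551
Ai = 0.9111

0.9111


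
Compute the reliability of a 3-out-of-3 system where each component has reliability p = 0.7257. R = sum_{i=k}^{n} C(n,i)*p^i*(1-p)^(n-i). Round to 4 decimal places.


k = 3, n = 3, p = 0.7257
i=3: C(3,3)=1 * 0.7257^3 * 0.2743^0 = 0.3822
R = sum of terms = 0.3822

0.3822


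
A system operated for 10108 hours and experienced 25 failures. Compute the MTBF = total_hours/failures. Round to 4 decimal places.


total_hours = 10108
failures = 25
MTBF = 10108 / 25
MTBF = 404.32

404.32


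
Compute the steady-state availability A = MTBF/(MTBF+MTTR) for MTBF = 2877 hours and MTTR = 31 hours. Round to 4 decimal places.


MTBF = 2877
MTTR = 31
MTBF + MTTR = 2908
A = 2877 / 2908
A = 0.9893

0.9893


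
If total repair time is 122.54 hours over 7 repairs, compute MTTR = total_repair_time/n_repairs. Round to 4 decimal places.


total_repair_time = 122.54
n_repairs = 7
MTTR = 122.54 / 7
MTTR = 17.5057

17.5057


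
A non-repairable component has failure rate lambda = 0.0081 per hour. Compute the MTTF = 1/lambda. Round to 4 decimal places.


lambda = 0.0081
MTTF = 1 / 0.0081
MTTF = 123.4568

123.4568


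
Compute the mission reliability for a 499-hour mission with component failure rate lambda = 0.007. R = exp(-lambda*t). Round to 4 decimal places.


lambda = 0.007
mission_time = 499
lambda * t = 0.007 * 499 = 3.493
R = exp(-3.493)
R = 0.0304

0.0304


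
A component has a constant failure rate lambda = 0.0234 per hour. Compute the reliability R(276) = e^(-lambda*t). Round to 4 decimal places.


lambda = 0.0234
t = 276
lambda * t = 6.4584
R(t) = e^(-6.4584)
R(t) = 0.0016

0.0016


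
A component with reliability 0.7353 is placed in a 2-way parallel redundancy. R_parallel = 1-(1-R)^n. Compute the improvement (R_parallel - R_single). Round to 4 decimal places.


R_single = 0.7353, n = 2
1 - R_single = 0.2647
(1 - R_single)^n = 0.2647^2 = 0.0701
R_parallel = 1 - 0.0701 = 0.9299
Improvement = 0.9299 - 0.7353
Improvement = 0.1946

0.1946


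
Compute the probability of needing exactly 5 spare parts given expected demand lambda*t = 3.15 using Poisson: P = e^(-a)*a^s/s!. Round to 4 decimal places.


a = 3.15, s = 5
e^(-a) = e^(-3.15) = 0.0429
a^s = 3.15^5 = 310.1364
s! = 120
P = 0.0429 * 310.1364 / 120
P = 0.1108

0.1108


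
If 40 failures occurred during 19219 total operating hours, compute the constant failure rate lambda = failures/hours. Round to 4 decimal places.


failures = 40
total_hours = 19219
lambda = 40 / 19219
lambda = 0.0021

0.0021


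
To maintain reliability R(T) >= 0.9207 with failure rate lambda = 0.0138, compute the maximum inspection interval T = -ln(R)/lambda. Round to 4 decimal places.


R_target = 0.9207
lambda = 0.0138
-ln(0.9207) = 0.0826
T = 0.0826 / 0.0138
T = 5.987

5.987


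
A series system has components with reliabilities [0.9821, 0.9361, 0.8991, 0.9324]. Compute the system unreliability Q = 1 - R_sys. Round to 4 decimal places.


Components: [0.9821, 0.9361, 0.8991, 0.9324]
After component 1: product = 0.9821
After component 2: product = 0.9193
After component 3: product = 0.8266
After component 4: product = 0.7707
R_sys = 0.7707
Q = 1 - 0.7707 = 0.2293

0.2293


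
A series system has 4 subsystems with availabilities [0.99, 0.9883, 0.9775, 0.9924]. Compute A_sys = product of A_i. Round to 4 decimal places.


Subsystems: [0.99, 0.9883, 0.9775, 0.9924]
After subsystem 1 (A=0.99): product = 0.99
After subsystem 2 (A=0.9883): product = 0.9784
After subsystem 3 (A=0.9775): product = 0.9564
After subsystem 4 (A=0.9924): product = 0.9491
A_sys = 0.9491

0.9491


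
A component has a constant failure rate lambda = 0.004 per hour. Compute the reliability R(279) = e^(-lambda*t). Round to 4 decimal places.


lambda = 0.004
t = 279
lambda * t = 1.116
R(t) = e^(-1.116)
R(t) = 0.3276

0.3276


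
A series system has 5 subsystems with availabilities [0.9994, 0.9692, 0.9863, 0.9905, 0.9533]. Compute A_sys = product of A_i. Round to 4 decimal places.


Subsystems: [0.9994, 0.9692, 0.9863, 0.9905, 0.9533]
After subsystem 1 (A=0.9994): product = 0.9994
After subsystem 2 (A=0.9692): product = 0.9686
After subsystem 3 (A=0.9863): product = 0.9553
After subsystem 4 (A=0.9905): product = 0.9463
After subsystem 5 (A=0.9533): product = 0.9021
A_sys = 0.9021

0.9021


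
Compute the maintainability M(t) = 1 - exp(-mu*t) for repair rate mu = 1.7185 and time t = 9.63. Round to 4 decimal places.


mu = 1.7185, t = 9.63
mu * t = 1.7185 * 9.63 = 16.5492
exp(-16.5492) = 0.0
M(t) = 1 - 0.0
M(t) = 1.0

1.0


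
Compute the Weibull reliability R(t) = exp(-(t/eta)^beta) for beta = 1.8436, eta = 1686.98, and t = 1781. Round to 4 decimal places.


beta = 1.8436, eta = 1686.98, t = 1781
t/eta = 1781 / 1686.98 = 1.0557
(t/eta)^beta = 1.0557^1.8436 = 1.1052
R(t) = exp(-1.1052)
R(t) = 0.3312

0.3312


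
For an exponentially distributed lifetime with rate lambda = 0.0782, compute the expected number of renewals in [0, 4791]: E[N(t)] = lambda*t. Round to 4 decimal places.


lambda = 0.0782
t = 4791
E[N(t)] = lambda * t
E[N(t)] = 0.0782 * 4791
E[N(t)] = 374.6562

374.6562


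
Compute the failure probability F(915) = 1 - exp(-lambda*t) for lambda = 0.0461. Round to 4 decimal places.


lambda = 0.0461, t = 915
lambda * t = 42.1815
exp(-42.1815) = 0.0
F(t) = 1 - 0.0
F(t) = 1.0

1.0


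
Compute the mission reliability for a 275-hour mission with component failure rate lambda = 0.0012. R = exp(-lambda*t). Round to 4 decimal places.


lambda = 0.0012
mission_time = 275
lambda * t = 0.0012 * 275 = 0.33
R = exp(-0.33)
R = 0.7189

0.7189


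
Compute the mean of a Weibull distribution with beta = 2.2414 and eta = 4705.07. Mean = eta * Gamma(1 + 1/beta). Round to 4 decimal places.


beta = 2.2414, eta = 4705.07
1/beta = 0.4461
1 + 1/beta = 1.4461
Gamma(1.4461) = 0.8857
Mean = 4705.07 * 0.8857
Mean = 4167.3106

4167.3106


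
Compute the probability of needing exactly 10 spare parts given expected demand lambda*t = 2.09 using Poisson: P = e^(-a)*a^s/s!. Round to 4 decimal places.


a = 2.09, s = 10
e^(-a) = e^(-2.09) = 0.1237
a^s = 2.09^10 = 1590.2407
s! = 3628800
P = 0.1237 * 1590.2407 / 3628800
P = 0.0001

0.0001


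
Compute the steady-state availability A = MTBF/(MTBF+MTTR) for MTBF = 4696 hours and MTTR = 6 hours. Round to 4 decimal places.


MTBF = 4696
MTTR = 6
MTBF + MTTR = 4702
A = 4696 / 4702
A = 0.9987

0.9987


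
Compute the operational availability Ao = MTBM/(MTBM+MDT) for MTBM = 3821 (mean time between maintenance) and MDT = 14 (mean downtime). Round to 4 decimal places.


MTBM = 3821
MDT = 14
MTBM + MDT = 3835
Ao = 3821 / 3835
Ao = 0.9963

0.9963


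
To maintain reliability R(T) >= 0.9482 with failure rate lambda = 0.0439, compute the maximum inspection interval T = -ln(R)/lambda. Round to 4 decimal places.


R_target = 0.9482
lambda = 0.0439
-ln(0.9482) = 0.0532
T = 0.0532 / 0.0439
T = 1.2116

1.2116


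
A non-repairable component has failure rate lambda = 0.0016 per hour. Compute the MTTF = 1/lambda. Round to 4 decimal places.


lambda = 0.0016
MTTF = 1 / 0.0016
MTTF = 625.0

625.0


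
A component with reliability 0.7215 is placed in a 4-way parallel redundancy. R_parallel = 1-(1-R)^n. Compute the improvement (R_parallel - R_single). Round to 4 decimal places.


R_single = 0.7215, n = 4
1 - R_single = 0.2785
(1 - R_single)^n = 0.2785^4 = 0.006
R_parallel = 1 - 0.006 = 0.994
Improvement = 0.994 - 0.7215
Improvement = 0.2725

0.2725


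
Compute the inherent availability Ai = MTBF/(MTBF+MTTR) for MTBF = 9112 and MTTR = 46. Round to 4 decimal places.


MTBF = 9112
MTTR = 46
MTBF + MTTR = 9158
Ai = 9112 / 9158
Ai = 0.995

0.995


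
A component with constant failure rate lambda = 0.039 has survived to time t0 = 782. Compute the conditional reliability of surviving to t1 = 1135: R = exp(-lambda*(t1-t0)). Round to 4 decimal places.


lambda = 0.039
t0 = 782, t1 = 1135
t1 - t0 = 353
lambda * (t1-t0) = 0.039 * 353 = 13.767
R = exp(-13.767)
R = 0.0

0.0


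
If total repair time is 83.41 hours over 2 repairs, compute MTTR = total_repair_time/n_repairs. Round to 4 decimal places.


total_repair_time = 83.41
n_repairs = 2
MTTR = 83.41 / 2
MTTR = 41.705

41.705


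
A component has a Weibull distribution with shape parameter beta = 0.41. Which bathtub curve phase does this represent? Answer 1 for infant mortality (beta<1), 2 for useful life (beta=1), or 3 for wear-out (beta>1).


beta = 0.41
Compare beta to 1:
beta < 1 => infant mortality (phase 1)
beta = 1 => useful life (phase 2)
beta > 1 => wear-out (phase 3)
Since beta = 0.41, this is infant mortality (decreasing failure rate)
Phase = 1

1


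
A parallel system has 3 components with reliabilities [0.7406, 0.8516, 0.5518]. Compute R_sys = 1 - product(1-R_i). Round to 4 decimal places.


Components: [0.7406, 0.8516, 0.5518]
(1 - 0.7406) = 0.2594, running product = 0.2594
(1 - 0.8516) = 0.1484, running product = 0.0385
(1 - 0.5518) = 0.4482, running product = 0.0173
Product of (1-R_i) = 0.0173
R_sys = 1 - 0.0173 = 0.9827

0.9827


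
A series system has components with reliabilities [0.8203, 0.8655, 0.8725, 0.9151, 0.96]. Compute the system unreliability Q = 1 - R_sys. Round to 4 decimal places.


Components: [0.8203, 0.8655, 0.8725, 0.9151, 0.96]
After component 1: product = 0.8203
After component 2: product = 0.71
After component 3: product = 0.6194
After component 4: product = 0.5669
After component 5: product = 0.5442
R_sys = 0.5442
Q = 1 - 0.5442 = 0.4558

0.4558


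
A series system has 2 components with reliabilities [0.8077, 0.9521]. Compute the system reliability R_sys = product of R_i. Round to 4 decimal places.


Components: [0.8077, 0.9521]
After component 1 (R=0.8077): product = 0.8077
After component 2 (R=0.9521): product = 0.769
R_sys = 0.769

0.769


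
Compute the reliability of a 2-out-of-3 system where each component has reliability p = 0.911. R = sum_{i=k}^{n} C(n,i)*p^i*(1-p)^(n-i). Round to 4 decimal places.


k = 2, n = 3, p = 0.911
i=2: C(3,2)=3 * 0.911^2 * 0.089^1 = 0.2216
i=3: C(3,3)=1 * 0.911^3 * 0.089^0 = 0.7561
R = sum of terms = 0.9776

0.9776


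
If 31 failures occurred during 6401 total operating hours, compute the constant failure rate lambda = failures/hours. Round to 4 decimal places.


failures = 31
total_hours = 6401
lambda = 31 / 6401
lambda = 0.0048

0.0048


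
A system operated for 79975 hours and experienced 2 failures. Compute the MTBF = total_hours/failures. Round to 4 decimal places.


total_hours = 79975
failures = 2
MTBF = 79975 / 2
MTBF = 39987.5

39987.5


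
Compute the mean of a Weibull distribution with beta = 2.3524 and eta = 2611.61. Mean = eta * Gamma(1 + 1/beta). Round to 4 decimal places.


beta = 2.3524, eta = 2611.61
1/beta = 0.4251
1 + 1/beta = 1.4251
Gamma(1.4251) = 0.8862
Mean = 2611.61 * 0.8862
Mean = 2314.3612

2314.3612


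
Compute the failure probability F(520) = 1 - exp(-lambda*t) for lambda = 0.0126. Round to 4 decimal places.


lambda = 0.0126, t = 520
lambda * t = 6.552
exp(-6.552) = 0.0014
F(t) = 1 - 0.0014
F(t) = 0.9986

0.9986


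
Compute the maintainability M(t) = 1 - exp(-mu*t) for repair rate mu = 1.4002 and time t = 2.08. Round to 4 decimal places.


mu = 1.4002, t = 2.08
mu * t = 1.4002 * 2.08 = 2.9124
exp(-2.9124) = 0.0543
M(t) = 1 - 0.0543
M(t) = 0.9457

0.9457


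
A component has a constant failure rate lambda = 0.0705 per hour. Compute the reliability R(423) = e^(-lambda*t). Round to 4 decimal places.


lambda = 0.0705
t = 423
lambda * t = 29.8215
R(t) = e^(-29.8215)
R(t) = 0.0

0.0


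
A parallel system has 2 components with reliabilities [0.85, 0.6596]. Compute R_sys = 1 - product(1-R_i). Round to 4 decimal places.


Components: [0.85, 0.6596]
(1 - 0.85) = 0.15, running product = 0.15
(1 - 0.6596) = 0.3404, running product = 0.0511
Product of (1-R_i) = 0.0511
R_sys = 1 - 0.0511 = 0.9489

0.9489


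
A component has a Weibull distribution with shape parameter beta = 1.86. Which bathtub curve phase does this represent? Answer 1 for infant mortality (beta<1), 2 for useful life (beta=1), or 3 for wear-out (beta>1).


beta = 1.86
Compare beta to 1:
beta < 1 => infant mortality (phase 1)
beta = 1 => useful life (phase 2)
beta > 1 => wear-out (phase 3)
Since beta = 1.86, this is wear-out (increasing failure rate)
Phase = 3

3


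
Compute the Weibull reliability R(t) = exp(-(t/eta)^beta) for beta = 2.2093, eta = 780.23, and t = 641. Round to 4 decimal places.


beta = 2.2093, eta = 780.23, t = 641
t/eta = 641 / 780.23 = 0.8216
(t/eta)^beta = 0.8216^2.2093 = 0.6477
R(t) = exp(-0.6477)
R(t) = 0.5232

0.5232


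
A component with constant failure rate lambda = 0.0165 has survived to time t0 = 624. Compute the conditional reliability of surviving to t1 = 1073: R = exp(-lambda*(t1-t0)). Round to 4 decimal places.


lambda = 0.0165
t0 = 624, t1 = 1073
t1 - t0 = 449
lambda * (t1-t0) = 0.0165 * 449 = 7.4085
R = exp(-7.4085)
R = 0.0006

0.0006


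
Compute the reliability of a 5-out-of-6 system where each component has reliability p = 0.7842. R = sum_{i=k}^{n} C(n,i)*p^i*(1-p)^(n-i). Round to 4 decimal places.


k = 5, n = 6, p = 0.7842
i=5: C(6,5)=6 * 0.7842^5 * 0.2158^1 = 0.384
i=6: C(6,6)=1 * 0.7842^6 * 0.2158^0 = 0.2326
R = sum of terms = 0.6166

0.6166


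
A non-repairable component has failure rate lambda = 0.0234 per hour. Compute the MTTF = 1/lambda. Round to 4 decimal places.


lambda = 0.0234
MTTF = 1 / 0.0234
MTTF = 42.735

42.735


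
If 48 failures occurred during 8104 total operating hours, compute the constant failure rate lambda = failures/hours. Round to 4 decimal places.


failures = 48
total_hours = 8104
lambda = 48 / 8104
lambda = 0.0059

0.0059


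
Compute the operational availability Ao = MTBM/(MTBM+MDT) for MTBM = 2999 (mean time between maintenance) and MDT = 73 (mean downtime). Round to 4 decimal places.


MTBM = 2999
MDT = 73
MTBM + MDT = 3072
Ao = 2999 / 3072
Ao = 0.9762

0.9762


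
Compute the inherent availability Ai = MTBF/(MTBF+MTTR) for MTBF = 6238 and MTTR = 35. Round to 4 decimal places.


MTBF = 6238
MTTR = 35
MTBF + MTTR = 6273
Ai = 6238 / 6273
Ai = 0.9944

0.9944


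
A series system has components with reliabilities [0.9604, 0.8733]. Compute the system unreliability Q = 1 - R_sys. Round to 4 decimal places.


Components: [0.9604, 0.8733]
After component 1: product = 0.9604
After component 2: product = 0.8387
R_sys = 0.8387
Q = 1 - 0.8387 = 0.1613

0.1613


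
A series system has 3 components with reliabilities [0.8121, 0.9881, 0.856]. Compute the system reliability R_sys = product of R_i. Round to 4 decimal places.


Components: [0.8121, 0.9881, 0.856]
After component 1 (R=0.8121): product = 0.8121
After component 2 (R=0.9881): product = 0.8024
After component 3 (R=0.856): product = 0.6869
R_sys = 0.6869

0.6869


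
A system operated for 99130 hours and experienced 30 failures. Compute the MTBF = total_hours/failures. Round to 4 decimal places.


total_hours = 99130
failures = 30
MTBF = 99130 / 30
MTBF = 3304.3333

3304.3333


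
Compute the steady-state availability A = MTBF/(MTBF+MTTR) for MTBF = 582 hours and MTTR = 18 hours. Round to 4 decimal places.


MTBF = 582
MTTR = 18
MTBF + MTTR = 600
A = 582 / 600
A = 0.97

0.97


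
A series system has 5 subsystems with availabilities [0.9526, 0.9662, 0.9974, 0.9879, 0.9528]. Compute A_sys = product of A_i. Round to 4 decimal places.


Subsystems: [0.9526, 0.9662, 0.9974, 0.9879, 0.9528]
After subsystem 1 (A=0.9526): product = 0.9526
After subsystem 2 (A=0.9662): product = 0.9204
After subsystem 3 (A=0.9974): product = 0.918
After subsystem 4 (A=0.9879): product = 0.9069
After subsystem 5 (A=0.9528): product = 0.8641
A_sys = 0.8641

0.8641
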